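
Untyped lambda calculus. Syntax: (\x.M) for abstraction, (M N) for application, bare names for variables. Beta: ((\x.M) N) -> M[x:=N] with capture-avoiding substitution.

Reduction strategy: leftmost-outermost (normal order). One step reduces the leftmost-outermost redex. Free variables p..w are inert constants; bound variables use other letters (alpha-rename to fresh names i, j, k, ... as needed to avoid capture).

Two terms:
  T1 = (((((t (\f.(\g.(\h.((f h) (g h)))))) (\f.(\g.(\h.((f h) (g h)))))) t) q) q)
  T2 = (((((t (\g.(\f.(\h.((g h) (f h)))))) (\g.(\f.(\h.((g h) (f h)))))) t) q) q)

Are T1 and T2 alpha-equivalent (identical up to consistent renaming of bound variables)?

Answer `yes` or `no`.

Answer: yes

Derivation:
Term 1: (((((t (\f.(\g.(\h.((f h) (g h)))))) (\f.(\g.(\h.((f h) (g h)))))) t) q) q)
Term 2: (((((t (\g.(\f.(\h.((g h) (f h)))))) (\g.(\f.(\h.((g h) (f h)))))) t) q) q)
Alpha-equivalence: compare structure up to binder renaming.
Result: True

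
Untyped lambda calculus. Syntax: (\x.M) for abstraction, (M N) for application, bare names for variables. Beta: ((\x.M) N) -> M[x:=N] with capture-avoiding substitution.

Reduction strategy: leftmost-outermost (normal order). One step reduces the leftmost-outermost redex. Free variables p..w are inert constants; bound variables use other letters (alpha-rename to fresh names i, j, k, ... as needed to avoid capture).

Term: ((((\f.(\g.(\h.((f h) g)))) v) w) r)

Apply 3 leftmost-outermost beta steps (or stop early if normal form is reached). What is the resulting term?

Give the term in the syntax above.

Step 0: ((((\f.(\g.(\h.((f h) g)))) v) w) r)
Step 1: (((\g.(\h.((v h) g))) w) r)
Step 2: ((\h.((v h) w)) r)
Step 3: ((v r) w)

Answer: ((v r) w)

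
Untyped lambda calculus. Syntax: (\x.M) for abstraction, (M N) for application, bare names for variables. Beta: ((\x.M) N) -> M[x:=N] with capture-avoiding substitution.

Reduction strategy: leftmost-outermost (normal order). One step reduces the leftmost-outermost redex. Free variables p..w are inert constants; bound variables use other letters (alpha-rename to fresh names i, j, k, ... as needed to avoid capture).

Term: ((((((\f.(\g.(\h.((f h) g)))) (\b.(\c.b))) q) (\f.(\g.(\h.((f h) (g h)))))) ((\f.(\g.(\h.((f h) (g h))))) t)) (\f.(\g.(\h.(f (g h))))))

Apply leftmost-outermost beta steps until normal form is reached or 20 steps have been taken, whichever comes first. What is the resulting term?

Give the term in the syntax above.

Step 0: ((((((\f.(\g.(\h.((f h) g)))) (\b.(\c.b))) q) (\f.(\g.(\h.((f h) (g h)))))) ((\f.(\g.(\h.((f h) (g h))))) t)) (\f.(\g.(\h.(f (g h))))))
Step 1: (((((\g.(\h.(((\b.(\c.b)) h) g))) q) (\f.(\g.(\h.((f h) (g h)))))) ((\f.(\g.(\h.((f h) (g h))))) t)) (\f.(\g.(\h.(f (g h))))))
Step 2: ((((\h.(((\b.(\c.b)) h) q)) (\f.(\g.(\h.((f h) (g h)))))) ((\f.(\g.(\h.((f h) (g h))))) t)) (\f.(\g.(\h.(f (g h))))))
Step 3: (((((\b.(\c.b)) (\f.(\g.(\h.((f h) (g h)))))) q) ((\f.(\g.(\h.((f h) (g h))))) t)) (\f.(\g.(\h.(f (g h))))))
Step 4: ((((\c.(\f.(\g.(\h.((f h) (g h)))))) q) ((\f.(\g.(\h.((f h) (g h))))) t)) (\f.(\g.(\h.(f (g h))))))
Step 5: (((\f.(\g.(\h.((f h) (g h))))) ((\f.(\g.(\h.((f h) (g h))))) t)) (\f.(\g.(\h.(f (g h))))))
Step 6: ((\g.(\h.((((\f.(\g.(\h.((f h) (g h))))) t) h) (g h)))) (\f.(\g.(\h.(f (g h))))))
Step 7: (\h.((((\f.(\g.(\h.((f h) (g h))))) t) h) ((\f.(\g.(\h.(f (g h))))) h)))
Step 8: (\h.(((\g.(\h.((t h) (g h)))) h) ((\f.(\g.(\h.(f (g h))))) h)))
Step 9: (\h.((\i.((t i) (h i))) ((\f.(\g.(\h.(f (g h))))) h)))
Step 10: (\h.((t ((\f.(\g.(\h.(f (g h))))) h)) (h ((\f.(\g.(\h.(f (g h))))) h))))
Step 11: (\h.((t (\g.(\i.(h (g i))))) (h ((\f.(\g.(\h.(f (g h))))) h))))
Step 12: (\h.((t (\g.(\i.(h (g i))))) (h (\g.(\i.(h (g i)))))))

Answer: (\h.((t (\g.(\i.(h (g i))))) (h (\g.(\i.(h (g i)))))))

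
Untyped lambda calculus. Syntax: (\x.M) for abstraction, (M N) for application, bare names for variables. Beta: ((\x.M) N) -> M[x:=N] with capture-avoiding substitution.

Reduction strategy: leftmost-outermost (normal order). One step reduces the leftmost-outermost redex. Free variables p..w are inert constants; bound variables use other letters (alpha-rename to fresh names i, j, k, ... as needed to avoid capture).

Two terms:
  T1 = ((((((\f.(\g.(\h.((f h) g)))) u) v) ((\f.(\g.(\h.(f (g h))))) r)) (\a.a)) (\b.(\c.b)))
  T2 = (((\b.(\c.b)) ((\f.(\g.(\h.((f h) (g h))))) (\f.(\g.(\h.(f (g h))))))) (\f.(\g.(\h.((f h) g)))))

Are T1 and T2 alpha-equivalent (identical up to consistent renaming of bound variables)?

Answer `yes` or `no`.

Term 1: ((((((\f.(\g.(\h.((f h) g)))) u) v) ((\f.(\g.(\h.(f (g h))))) r)) (\a.a)) (\b.(\c.b)))
Term 2: (((\b.(\c.b)) ((\f.(\g.(\h.((f h) (g h))))) (\f.(\g.(\h.(f (g h))))))) (\f.(\g.(\h.((f h) g)))))
Alpha-equivalence: compare structure up to binder renaming.
Result: False

Answer: no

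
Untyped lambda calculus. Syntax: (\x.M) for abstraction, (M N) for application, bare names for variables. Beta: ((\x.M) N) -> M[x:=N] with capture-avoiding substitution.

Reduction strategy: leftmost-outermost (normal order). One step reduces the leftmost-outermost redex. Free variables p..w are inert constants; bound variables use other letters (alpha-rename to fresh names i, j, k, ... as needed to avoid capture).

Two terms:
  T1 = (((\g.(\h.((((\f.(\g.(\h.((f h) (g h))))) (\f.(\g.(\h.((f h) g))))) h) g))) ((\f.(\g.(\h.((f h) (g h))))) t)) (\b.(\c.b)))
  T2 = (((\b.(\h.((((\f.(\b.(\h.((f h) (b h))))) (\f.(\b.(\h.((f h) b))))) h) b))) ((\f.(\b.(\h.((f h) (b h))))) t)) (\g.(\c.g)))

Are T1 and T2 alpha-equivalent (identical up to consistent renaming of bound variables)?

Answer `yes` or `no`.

Answer: yes

Derivation:
Term 1: (((\g.(\h.((((\f.(\g.(\h.((f h) (g h))))) (\f.(\g.(\h.((f h) g))))) h) g))) ((\f.(\g.(\h.((f h) (g h))))) t)) (\b.(\c.b)))
Term 2: (((\b.(\h.((((\f.(\b.(\h.((f h) (b h))))) (\f.(\b.(\h.((f h) b))))) h) b))) ((\f.(\b.(\h.((f h) (b h))))) t)) (\g.(\c.g)))
Alpha-equivalence: compare structure up to binder renaming.
Result: True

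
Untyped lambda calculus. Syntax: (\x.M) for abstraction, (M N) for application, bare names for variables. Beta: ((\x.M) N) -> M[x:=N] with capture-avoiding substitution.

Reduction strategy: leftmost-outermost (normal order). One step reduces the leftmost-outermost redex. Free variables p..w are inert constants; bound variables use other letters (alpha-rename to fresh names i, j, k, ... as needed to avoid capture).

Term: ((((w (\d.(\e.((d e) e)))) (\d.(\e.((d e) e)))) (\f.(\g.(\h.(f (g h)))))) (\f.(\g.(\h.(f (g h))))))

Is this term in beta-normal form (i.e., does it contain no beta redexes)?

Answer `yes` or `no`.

Term: ((((w (\d.(\e.((d e) e)))) (\d.(\e.((d e) e)))) (\f.(\g.(\h.(f (g h)))))) (\f.(\g.(\h.(f (g h))))))
No beta redexes found.

Answer: yes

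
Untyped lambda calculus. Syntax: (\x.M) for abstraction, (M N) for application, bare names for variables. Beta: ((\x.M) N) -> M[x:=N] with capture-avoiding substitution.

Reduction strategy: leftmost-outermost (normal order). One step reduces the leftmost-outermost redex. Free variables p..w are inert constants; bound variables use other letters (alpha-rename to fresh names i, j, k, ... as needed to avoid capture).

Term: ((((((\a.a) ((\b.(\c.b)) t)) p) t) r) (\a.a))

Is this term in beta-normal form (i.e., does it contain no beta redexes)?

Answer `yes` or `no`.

Answer: no

Derivation:
Term: ((((((\a.a) ((\b.(\c.b)) t)) p) t) r) (\a.a))
Found 2 beta redex(es).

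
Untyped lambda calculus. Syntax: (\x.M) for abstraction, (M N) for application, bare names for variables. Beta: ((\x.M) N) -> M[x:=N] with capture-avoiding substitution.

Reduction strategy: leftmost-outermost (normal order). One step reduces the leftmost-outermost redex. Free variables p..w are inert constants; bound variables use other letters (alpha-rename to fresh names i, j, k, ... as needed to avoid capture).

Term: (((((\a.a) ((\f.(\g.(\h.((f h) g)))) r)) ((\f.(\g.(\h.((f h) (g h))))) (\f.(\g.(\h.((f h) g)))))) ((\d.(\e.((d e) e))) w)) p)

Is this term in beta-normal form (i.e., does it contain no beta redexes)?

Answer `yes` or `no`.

Answer: no

Derivation:
Term: (((((\a.a) ((\f.(\g.(\h.((f h) g)))) r)) ((\f.(\g.(\h.((f h) (g h))))) (\f.(\g.(\h.((f h) g)))))) ((\d.(\e.((d e) e))) w)) p)
Found 4 beta redex(es).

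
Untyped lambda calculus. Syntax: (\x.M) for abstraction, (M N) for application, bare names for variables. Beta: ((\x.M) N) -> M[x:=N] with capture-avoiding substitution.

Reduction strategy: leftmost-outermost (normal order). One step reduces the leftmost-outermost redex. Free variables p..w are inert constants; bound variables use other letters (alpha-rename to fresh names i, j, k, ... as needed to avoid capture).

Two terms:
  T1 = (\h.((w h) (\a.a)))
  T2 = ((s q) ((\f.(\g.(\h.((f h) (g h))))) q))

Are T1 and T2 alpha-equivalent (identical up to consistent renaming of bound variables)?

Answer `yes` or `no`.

Term 1: (\h.((w h) (\a.a)))
Term 2: ((s q) ((\f.(\g.(\h.((f h) (g h))))) q))
Alpha-equivalence: compare structure up to binder renaming.
Result: False

Answer: no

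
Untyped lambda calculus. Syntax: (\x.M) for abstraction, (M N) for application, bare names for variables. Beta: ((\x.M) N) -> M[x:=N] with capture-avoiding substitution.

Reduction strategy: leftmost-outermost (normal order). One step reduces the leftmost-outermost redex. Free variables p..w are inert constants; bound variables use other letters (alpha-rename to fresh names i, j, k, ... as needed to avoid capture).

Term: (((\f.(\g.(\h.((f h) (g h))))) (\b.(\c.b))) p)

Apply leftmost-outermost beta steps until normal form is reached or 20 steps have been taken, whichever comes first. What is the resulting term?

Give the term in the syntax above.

Answer: (\h.h)

Derivation:
Step 0: (((\f.(\g.(\h.((f h) (g h))))) (\b.(\c.b))) p)
Step 1: ((\g.(\h.(((\b.(\c.b)) h) (g h)))) p)
Step 2: (\h.(((\b.(\c.b)) h) (p h)))
Step 3: (\h.((\c.h) (p h)))
Step 4: (\h.h)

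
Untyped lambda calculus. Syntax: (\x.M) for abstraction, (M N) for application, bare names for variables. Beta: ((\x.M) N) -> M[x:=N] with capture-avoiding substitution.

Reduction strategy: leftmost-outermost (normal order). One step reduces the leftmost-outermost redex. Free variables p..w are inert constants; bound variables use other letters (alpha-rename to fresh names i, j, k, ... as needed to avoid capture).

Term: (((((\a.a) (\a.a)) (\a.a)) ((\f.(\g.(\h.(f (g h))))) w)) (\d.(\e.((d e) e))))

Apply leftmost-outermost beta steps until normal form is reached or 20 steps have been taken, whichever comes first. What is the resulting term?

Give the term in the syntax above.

Step 0: (((((\a.a) (\a.a)) (\a.a)) ((\f.(\g.(\h.(f (g h))))) w)) (\d.(\e.((d e) e))))
Step 1: ((((\a.a) (\a.a)) ((\f.(\g.(\h.(f (g h))))) w)) (\d.(\e.((d e) e))))
Step 2: (((\a.a) ((\f.(\g.(\h.(f (g h))))) w)) (\d.(\e.((d e) e))))
Step 3: (((\f.(\g.(\h.(f (g h))))) w) (\d.(\e.((d e) e))))
Step 4: ((\g.(\h.(w (g h)))) (\d.(\e.((d e) e))))
Step 5: (\h.(w ((\d.(\e.((d e) e))) h)))
Step 6: (\h.(w (\e.((h e) e))))

Answer: (\h.(w (\e.((h e) e))))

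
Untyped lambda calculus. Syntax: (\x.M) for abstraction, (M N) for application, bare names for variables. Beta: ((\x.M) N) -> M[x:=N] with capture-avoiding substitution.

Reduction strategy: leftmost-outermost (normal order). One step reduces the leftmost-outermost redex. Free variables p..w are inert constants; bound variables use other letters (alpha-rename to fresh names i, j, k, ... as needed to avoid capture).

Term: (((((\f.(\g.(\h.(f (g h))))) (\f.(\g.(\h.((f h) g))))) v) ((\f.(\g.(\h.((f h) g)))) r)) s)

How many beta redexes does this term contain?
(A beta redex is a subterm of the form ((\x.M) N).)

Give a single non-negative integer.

Answer: 2

Derivation:
Term: (((((\f.(\g.(\h.(f (g h))))) (\f.(\g.(\h.((f h) g))))) v) ((\f.(\g.(\h.((f h) g)))) r)) s)
  Redex: ((\f.(\g.(\h.(f (g h))))) (\f.(\g.(\h.((f h) g)))))
  Redex: ((\f.(\g.(\h.((f h) g)))) r)
Total redexes: 2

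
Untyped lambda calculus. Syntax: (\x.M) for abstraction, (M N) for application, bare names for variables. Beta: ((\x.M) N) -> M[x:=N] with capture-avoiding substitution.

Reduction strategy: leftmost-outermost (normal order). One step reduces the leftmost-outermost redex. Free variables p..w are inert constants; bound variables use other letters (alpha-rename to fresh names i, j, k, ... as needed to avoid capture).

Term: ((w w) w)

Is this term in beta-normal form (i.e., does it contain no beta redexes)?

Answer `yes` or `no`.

Term: ((w w) w)
No beta redexes found.

Answer: yes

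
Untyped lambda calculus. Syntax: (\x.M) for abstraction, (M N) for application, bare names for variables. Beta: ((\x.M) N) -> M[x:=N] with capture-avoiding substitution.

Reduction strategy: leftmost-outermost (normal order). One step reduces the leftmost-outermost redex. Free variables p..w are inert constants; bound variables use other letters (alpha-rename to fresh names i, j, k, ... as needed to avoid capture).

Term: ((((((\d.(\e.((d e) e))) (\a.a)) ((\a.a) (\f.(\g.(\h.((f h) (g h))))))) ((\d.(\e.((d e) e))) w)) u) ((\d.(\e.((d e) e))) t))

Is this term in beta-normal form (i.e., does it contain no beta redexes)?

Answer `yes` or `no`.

Term: ((((((\d.(\e.((d e) e))) (\a.a)) ((\a.a) (\f.(\g.(\h.((f h) (g h))))))) ((\d.(\e.((d e) e))) w)) u) ((\d.(\e.((d e) e))) t))
Found 4 beta redex(es).

Answer: no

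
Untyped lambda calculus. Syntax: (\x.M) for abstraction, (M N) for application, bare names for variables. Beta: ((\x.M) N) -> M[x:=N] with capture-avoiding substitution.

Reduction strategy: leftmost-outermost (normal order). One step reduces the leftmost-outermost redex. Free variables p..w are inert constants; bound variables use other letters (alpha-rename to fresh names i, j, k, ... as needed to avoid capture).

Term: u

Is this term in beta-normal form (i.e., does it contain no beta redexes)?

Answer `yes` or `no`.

Answer: yes

Derivation:
Term: u
No beta redexes found.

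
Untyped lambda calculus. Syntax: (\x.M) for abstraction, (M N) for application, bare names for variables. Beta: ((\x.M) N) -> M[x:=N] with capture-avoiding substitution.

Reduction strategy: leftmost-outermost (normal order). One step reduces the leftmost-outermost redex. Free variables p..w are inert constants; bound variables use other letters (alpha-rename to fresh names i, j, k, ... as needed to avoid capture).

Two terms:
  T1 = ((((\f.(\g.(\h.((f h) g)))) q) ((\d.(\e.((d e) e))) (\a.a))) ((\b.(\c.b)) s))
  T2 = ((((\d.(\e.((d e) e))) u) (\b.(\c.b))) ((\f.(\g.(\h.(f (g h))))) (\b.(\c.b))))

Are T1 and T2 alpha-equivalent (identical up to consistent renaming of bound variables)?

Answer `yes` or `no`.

Term 1: ((((\f.(\g.(\h.((f h) g)))) q) ((\d.(\e.((d e) e))) (\a.a))) ((\b.(\c.b)) s))
Term 2: ((((\d.(\e.((d e) e))) u) (\b.(\c.b))) ((\f.(\g.(\h.(f (g h))))) (\b.(\c.b))))
Alpha-equivalence: compare structure up to binder renaming.
Result: False

Answer: no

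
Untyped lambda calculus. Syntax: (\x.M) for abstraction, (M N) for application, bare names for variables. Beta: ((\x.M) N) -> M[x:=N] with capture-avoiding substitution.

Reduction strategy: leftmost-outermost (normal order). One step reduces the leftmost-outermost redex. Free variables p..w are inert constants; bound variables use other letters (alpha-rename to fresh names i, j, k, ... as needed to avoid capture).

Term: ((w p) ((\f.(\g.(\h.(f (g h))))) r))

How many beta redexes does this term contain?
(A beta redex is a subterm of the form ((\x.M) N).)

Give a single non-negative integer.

Answer: 1

Derivation:
Term: ((w p) ((\f.(\g.(\h.(f (g h))))) r))
  Redex: ((\f.(\g.(\h.(f (g h))))) r)
Total redexes: 1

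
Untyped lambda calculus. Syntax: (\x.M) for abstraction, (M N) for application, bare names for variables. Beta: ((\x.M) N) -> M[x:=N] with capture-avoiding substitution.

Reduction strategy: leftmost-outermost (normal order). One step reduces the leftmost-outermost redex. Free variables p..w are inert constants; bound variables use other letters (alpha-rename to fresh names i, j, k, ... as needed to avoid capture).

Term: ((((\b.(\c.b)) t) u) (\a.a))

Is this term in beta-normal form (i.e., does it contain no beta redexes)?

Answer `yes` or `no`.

Term: ((((\b.(\c.b)) t) u) (\a.a))
Found 1 beta redex(es).

Answer: no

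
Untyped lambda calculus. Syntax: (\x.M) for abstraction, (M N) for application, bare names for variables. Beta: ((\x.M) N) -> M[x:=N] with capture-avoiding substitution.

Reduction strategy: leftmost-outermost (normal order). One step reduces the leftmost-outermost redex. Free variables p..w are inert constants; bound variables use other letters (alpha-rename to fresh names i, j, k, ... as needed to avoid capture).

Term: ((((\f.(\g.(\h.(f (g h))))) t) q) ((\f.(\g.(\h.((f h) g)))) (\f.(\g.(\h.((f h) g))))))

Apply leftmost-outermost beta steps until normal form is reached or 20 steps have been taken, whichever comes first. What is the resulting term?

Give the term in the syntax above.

Step 0: ((((\f.(\g.(\h.(f (g h))))) t) q) ((\f.(\g.(\h.((f h) g)))) (\f.(\g.(\h.((f h) g))))))
Step 1: (((\g.(\h.(t (g h)))) q) ((\f.(\g.(\h.((f h) g)))) (\f.(\g.(\h.((f h) g))))))
Step 2: ((\h.(t (q h))) ((\f.(\g.(\h.((f h) g)))) (\f.(\g.(\h.((f h) g))))))
Step 3: (t (q ((\f.(\g.(\h.((f h) g)))) (\f.(\g.(\h.((f h) g)))))))
Step 4: (t (q (\g.(\h.(((\f.(\g.(\h.((f h) g)))) h) g)))))
Step 5: (t (q (\g.(\h.((\g.(\i.((h i) g))) g)))))
Step 6: (t (q (\g.(\h.(\i.((h i) g))))))

Answer: (t (q (\g.(\h.(\i.((h i) g))))))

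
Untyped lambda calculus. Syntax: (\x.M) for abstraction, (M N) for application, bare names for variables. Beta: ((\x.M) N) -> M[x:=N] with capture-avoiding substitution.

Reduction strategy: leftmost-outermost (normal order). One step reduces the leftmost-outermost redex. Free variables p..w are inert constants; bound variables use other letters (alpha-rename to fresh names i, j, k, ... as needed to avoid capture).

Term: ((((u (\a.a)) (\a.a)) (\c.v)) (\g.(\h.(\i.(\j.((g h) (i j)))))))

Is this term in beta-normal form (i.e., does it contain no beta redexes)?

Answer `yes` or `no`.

Answer: yes

Derivation:
Term: ((((u (\a.a)) (\a.a)) (\c.v)) (\g.(\h.(\i.(\j.((g h) (i j)))))))
No beta redexes found.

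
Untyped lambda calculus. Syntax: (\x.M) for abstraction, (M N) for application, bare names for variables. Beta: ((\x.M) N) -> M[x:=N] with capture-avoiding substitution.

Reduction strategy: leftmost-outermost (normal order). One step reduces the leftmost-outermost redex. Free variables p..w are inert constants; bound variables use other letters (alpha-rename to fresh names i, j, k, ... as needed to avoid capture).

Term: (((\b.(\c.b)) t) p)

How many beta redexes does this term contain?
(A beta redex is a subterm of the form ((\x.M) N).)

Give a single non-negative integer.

Term: (((\b.(\c.b)) t) p)
  Redex: ((\b.(\c.b)) t)
Total redexes: 1

Answer: 1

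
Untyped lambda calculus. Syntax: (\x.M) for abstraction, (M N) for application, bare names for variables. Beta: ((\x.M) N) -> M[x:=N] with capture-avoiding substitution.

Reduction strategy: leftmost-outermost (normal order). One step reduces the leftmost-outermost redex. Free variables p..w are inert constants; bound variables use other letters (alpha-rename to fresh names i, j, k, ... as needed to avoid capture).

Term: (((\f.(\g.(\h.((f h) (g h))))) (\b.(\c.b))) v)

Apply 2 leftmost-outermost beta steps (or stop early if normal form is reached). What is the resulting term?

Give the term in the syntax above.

Step 0: (((\f.(\g.(\h.((f h) (g h))))) (\b.(\c.b))) v)
Step 1: ((\g.(\h.(((\b.(\c.b)) h) (g h)))) v)
Step 2: (\h.(((\b.(\c.b)) h) (v h)))

Answer: (\h.(((\b.(\c.b)) h) (v h)))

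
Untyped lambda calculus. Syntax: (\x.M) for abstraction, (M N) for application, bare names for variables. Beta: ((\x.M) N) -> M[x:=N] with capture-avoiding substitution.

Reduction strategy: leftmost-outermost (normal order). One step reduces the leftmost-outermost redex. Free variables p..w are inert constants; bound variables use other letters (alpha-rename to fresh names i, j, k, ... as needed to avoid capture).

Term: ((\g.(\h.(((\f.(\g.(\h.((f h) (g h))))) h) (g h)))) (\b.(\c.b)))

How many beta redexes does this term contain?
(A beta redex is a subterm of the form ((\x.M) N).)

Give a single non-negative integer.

Term: ((\g.(\h.(((\f.(\g.(\h.((f h) (g h))))) h) (g h)))) (\b.(\c.b)))
  Redex: ((\g.(\h.(((\f.(\g.(\h.((f h) (g h))))) h) (g h)))) (\b.(\c.b)))
  Redex: ((\f.(\g.(\h.((f h) (g h))))) h)
Total redexes: 2

Answer: 2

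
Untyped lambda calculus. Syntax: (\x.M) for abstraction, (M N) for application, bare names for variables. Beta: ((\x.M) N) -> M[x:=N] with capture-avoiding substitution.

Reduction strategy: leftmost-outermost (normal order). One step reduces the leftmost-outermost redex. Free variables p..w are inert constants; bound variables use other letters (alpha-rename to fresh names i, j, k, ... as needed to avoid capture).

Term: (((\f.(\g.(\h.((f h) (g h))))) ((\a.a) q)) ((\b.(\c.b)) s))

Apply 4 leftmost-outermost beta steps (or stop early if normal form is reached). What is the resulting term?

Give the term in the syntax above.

Answer: (\h.((q h) ((\c.s) h)))

Derivation:
Step 0: (((\f.(\g.(\h.((f h) (g h))))) ((\a.a) q)) ((\b.(\c.b)) s))
Step 1: ((\g.(\h.((((\a.a) q) h) (g h)))) ((\b.(\c.b)) s))
Step 2: (\h.((((\a.a) q) h) (((\b.(\c.b)) s) h)))
Step 3: (\h.((q h) (((\b.(\c.b)) s) h)))
Step 4: (\h.((q h) ((\c.s) h)))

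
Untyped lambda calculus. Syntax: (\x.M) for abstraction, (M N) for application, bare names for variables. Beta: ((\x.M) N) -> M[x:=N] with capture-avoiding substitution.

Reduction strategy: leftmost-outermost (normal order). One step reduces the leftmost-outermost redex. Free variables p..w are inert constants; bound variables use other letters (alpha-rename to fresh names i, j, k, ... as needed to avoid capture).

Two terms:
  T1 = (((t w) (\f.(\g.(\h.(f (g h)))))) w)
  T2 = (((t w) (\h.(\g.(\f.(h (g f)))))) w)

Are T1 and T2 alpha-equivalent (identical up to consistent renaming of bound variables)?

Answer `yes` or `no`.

Term 1: (((t w) (\f.(\g.(\h.(f (g h)))))) w)
Term 2: (((t w) (\h.(\g.(\f.(h (g f)))))) w)
Alpha-equivalence: compare structure up to binder renaming.
Result: True

Answer: yes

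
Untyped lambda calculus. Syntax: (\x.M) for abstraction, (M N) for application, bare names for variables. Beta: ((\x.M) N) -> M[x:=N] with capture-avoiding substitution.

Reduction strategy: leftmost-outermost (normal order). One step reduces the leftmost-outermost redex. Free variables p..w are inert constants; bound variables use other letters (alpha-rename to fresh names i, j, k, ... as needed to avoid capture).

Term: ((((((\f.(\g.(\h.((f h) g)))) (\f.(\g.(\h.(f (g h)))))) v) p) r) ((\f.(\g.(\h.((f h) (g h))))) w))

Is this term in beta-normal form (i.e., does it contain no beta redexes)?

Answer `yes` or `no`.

Term: ((((((\f.(\g.(\h.((f h) g)))) (\f.(\g.(\h.(f (g h)))))) v) p) r) ((\f.(\g.(\h.((f h) (g h))))) w))
Found 2 beta redex(es).

Answer: no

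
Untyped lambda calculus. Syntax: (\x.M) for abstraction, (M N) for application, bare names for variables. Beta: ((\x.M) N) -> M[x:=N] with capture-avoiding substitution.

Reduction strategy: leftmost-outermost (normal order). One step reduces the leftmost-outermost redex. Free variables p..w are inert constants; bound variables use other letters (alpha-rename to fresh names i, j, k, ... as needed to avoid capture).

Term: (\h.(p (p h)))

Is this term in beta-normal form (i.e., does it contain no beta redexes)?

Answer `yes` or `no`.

Term: (\h.(p (p h)))
No beta redexes found.

Answer: yes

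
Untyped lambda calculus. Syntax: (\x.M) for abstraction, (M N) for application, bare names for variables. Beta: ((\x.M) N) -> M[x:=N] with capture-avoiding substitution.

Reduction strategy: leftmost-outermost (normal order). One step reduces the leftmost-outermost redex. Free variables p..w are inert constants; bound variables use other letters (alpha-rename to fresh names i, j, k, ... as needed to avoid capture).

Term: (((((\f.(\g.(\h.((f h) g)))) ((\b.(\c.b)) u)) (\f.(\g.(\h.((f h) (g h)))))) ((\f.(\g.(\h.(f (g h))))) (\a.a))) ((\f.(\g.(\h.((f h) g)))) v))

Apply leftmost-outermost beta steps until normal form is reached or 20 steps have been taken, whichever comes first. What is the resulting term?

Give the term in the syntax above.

Answer: ((u (\f.(\g.(\h.((f h) (g h)))))) (\g.(\h.((v h) g))))

Derivation:
Step 0: (((((\f.(\g.(\h.((f h) g)))) ((\b.(\c.b)) u)) (\f.(\g.(\h.((f h) (g h)))))) ((\f.(\g.(\h.(f (g h))))) (\a.a))) ((\f.(\g.(\h.((f h) g)))) v))
Step 1: ((((\g.(\h.((((\b.(\c.b)) u) h) g))) (\f.(\g.(\h.((f h) (g h)))))) ((\f.(\g.(\h.(f (g h))))) (\a.a))) ((\f.(\g.(\h.((f h) g)))) v))
Step 2: (((\h.((((\b.(\c.b)) u) h) (\f.(\g.(\h.((f h) (g h))))))) ((\f.(\g.(\h.(f (g h))))) (\a.a))) ((\f.(\g.(\h.((f h) g)))) v))
Step 3: (((((\b.(\c.b)) u) ((\f.(\g.(\h.(f (g h))))) (\a.a))) (\f.(\g.(\h.((f h) (g h)))))) ((\f.(\g.(\h.((f h) g)))) v))
Step 4: ((((\c.u) ((\f.(\g.(\h.(f (g h))))) (\a.a))) (\f.(\g.(\h.((f h) (g h)))))) ((\f.(\g.(\h.((f h) g)))) v))
Step 5: ((u (\f.(\g.(\h.((f h) (g h)))))) ((\f.(\g.(\h.((f h) g)))) v))
Step 6: ((u (\f.(\g.(\h.((f h) (g h)))))) (\g.(\h.((v h) g))))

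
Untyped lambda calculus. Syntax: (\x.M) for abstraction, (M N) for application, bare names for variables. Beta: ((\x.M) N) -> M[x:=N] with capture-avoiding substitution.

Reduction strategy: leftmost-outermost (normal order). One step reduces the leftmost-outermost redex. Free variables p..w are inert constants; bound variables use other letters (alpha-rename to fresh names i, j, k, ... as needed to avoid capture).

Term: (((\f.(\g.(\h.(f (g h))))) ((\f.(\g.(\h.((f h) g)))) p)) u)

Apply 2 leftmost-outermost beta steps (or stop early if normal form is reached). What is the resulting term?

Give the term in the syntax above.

Step 0: (((\f.(\g.(\h.(f (g h))))) ((\f.(\g.(\h.((f h) g)))) p)) u)
Step 1: ((\g.(\h.(((\f.(\g.(\h.((f h) g)))) p) (g h)))) u)
Step 2: (\h.(((\f.(\g.(\h.((f h) g)))) p) (u h)))

Answer: (\h.(((\f.(\g.(\h.((f h) g)))) p) (u h)))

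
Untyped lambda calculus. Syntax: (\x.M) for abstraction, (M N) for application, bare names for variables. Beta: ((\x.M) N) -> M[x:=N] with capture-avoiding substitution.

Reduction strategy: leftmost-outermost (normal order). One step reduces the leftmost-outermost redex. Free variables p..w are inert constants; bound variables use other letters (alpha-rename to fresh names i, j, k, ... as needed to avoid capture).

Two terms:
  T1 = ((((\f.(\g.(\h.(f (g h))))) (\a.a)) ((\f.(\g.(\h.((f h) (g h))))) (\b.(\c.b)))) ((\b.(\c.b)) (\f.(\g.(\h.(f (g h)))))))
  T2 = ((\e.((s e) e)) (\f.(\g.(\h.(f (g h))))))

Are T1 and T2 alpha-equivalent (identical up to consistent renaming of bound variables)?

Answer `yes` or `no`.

Answer: no

Derivation:
Term 1: ((((\f.(\g.(\h.(f (g h))))) (\a.a)) ((\f.(\g.(\h.((f h) (g h))))) (\b.(\c.b)))) ((\b.(\c.b)) (\f.(\g.(\h.(f (g h)))))))
Term 2: ((\e.((s e) e)) (\f.(\g.(\h.(f (g h))))))
Alpha-equivalence: compare structure up to binder renaming.
Result: False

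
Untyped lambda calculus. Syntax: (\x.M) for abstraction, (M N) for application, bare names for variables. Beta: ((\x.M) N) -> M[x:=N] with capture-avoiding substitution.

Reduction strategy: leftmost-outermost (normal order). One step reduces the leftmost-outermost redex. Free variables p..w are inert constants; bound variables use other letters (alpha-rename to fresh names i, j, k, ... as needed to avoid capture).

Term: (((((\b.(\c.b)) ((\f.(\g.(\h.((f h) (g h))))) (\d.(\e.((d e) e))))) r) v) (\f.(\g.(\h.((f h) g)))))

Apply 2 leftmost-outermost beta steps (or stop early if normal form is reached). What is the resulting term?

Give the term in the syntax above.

Answer: ((((\f.(\g.(\h.((f h) (g h))))) (\d.(\e.((d e) e)))) v) (\f.(\g.(\h.((f h) g)))))

Derivation:
Step 0: (((((\b.(\c.b)) ((\f.(\g.(\h.((f h) (g h))))) (\d.(\e.((d e) e))))) r) v) (\f.(\g.(\h.((f h) g)))))
Step 1: ((((\c.((\f.(\g.(\h.((f h) (g h))))) (\d.(\e.((d e) e))))) r) v) (\f.(\g.(\h.((f h) g)))))
Step 2: ((((\f.(\g.(\h.((f h) (g h))))) (\d.(\e.((d e) e)))) v) (\f.(\g.(\h.((f h) g)))))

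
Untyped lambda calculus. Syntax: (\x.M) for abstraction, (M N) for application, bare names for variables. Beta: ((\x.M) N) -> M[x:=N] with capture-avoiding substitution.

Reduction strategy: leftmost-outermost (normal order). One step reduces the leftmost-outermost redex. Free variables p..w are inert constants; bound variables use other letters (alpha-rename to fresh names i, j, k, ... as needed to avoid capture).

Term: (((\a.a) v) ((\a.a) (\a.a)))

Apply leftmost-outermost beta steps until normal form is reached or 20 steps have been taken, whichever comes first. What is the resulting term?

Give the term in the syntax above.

Step 0: (((\a.a) v) ((\a.a) (\a.a)))
Step 1: (v ((\a.a) (\a.a)))
Step 2: (v (\a.a))

Answer: (v (\a.a))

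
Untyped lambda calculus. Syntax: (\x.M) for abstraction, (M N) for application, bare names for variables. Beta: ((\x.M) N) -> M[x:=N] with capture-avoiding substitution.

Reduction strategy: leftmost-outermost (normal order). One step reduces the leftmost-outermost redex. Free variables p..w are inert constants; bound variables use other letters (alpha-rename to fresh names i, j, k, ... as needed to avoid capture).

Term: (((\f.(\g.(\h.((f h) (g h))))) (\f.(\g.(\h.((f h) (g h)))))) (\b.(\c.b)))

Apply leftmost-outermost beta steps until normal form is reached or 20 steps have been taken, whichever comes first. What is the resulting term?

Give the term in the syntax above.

Step 0: (((\f.(\g.(\h.((f h) (g h))))) (\f.(\g.(\h.((f h) (g h)))))) (\b.(\c.b)))
Step 1: ((\g.(\h.(((\f.(\g.(\h.((f h) (g h))))) h) (g h)))) (\b.(\c.b)))
Step 2: (\h.(((\f.(\g.(\h.((f h) (g h))))) h) ((\b.(\c.b)) h)))
Step 3: (\h.((\g.(\i.((h i) (g i)))) ((\b.(\c.b)) h)))
Step 4: (\h.(\i.((h i) (((\b.(\c.b)) h) i))))
Step 5: (\h.(\i.((h i) ((\c.h) i))))
Step 6: (\h.(\i.((h i) h)))

Answer: (\h.(\i.((h i) h)))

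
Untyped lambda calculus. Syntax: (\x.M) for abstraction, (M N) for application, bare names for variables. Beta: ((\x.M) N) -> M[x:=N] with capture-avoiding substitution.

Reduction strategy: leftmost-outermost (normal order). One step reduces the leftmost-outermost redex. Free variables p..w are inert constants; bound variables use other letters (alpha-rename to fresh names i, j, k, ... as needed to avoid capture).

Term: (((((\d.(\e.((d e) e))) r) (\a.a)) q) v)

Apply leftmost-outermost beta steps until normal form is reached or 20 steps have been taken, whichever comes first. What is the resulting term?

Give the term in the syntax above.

Step 0: (((((\d.(\e.((d e) e))) r) (\a.a)) q) v)
Step 1: ((((\e.((r e) e)) (\a.a)) q) v)
Step 2: ((((r (\a.a)) (\a.a)) q) v)

Answer: ((((r (\a.a)) (\a.a)) q) v)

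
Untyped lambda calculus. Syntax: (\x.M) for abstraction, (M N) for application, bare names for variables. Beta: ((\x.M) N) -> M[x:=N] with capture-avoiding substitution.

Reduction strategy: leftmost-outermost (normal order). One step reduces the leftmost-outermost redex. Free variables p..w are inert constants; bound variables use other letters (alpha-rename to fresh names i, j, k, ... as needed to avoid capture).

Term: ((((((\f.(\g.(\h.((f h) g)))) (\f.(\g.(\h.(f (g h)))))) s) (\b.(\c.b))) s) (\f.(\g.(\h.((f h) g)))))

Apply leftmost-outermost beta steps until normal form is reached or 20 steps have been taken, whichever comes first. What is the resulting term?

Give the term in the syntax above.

Step 0: ((((((\f.(\g.(\h.((f h) g)))) (\f.(\g.(\h.(f (g h)))))) s) (\b.(\c.b))) s) (\f.(\g.(\h.((f h) g)))))
Step 1: (((((\g.(\h.(((\f.(\g.(\h.(f (g h))))) h) g))) s) (\b.(\c.b))) s) (\f.(\g.(\h.((f h) g)))))
Step 2: ((((\h.(((\f.(\g.(\h.(f (g h))))) h) s)) (\b.(\c.b))) s) (\f.(\g.(\h.((f h) g)))))
Step 3: (((((\f.(\g.(\h.(f (g h))))) (\b.(\c.b))) s) s) (\f.(\g.(\h.((f h) g)))))
Step 4: ((((\g.(\h.((\b.(\c.b)) (g h)))) s) s) (\f.(\g.(\h.((f h) g)))))
Step 5: (((\h.((\b.(\c.b)) (s h))) s) (\f.(\g.(\h.((f h) g)))))
Step 6: (((\b.(\c.b)) (s s)) (\f.(\g.(\h.((f h) g)))))
Step 7: ((\c.(s s)) (\f.(\g.(\h.((f h) g)))))
Step 8: (s s)

Answer: (s s)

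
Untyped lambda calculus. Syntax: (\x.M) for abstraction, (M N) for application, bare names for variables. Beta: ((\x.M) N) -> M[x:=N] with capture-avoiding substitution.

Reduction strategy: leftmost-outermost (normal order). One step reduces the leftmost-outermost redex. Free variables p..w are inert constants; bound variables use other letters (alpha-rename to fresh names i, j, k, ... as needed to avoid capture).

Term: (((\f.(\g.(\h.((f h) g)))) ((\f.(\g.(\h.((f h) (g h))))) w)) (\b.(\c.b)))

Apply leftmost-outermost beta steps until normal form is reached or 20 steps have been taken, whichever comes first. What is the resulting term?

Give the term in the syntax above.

Answer: (\h.((w (\b.(\c.b))) (h (\b.(\c.b)))))

Derivation:
Step 0: (((\f.(\g.(\h.((f h) g)))) ((\f.(\g.(\h.((f h) (g h))))) w)) (\b.(\c.b)))
Step 1: ((\g.(\h.((((\f.(\g.(\h.((f h) (g h))))) w) h) g))) (\b.(\c.b)))
Step 2: (\h.((((\f.(\g.(\h.((f h) (g h))))) w) h) (\b.(\c.b))))
Step 3: (\h.(((\g.(\h.((w h) (g h)))) h) (\b.(\c.b))))
Step 4: (\h.((\i.((w i) (h i))) (\b.(\c.b))))
Step 5: (\h.((w (\b.(\c.b))) (h (\b.(\c.b)))))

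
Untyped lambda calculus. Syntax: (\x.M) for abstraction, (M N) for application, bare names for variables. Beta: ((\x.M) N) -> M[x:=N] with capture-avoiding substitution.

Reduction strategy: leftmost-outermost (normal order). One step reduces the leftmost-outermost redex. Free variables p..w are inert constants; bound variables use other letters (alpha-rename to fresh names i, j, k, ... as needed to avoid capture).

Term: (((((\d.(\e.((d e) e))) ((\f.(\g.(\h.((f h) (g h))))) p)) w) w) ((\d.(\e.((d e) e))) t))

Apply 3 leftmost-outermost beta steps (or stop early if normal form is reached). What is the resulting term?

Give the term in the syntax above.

Step 0: (((((\d.(\e.((d e) e))) ((\f.(\g.(\h.((f h) (g h))))) p)) w) w) ((\d.(\e.((d e) e))) t))
Step 1: ((((\e.((((\f.(\g.(\h.((f h) (g h))))) p) e) e)) w) w) ((\d.(\e.((d e) e))) t))
Step 2: ((((((\f.(\g.(\h.((f h) (g h))))) p) w) w) w) ((\d.(\e.((d e) e))) t))
Step 3: (((((\g.(\h.((p h) (g h)))) w) w) w) ((\d.(\e.((d e) e))) t))

Answer: (((((\g.(\h.((p h) (g h)))) w) w) w) ((\d.(\e.((d e) e))) t))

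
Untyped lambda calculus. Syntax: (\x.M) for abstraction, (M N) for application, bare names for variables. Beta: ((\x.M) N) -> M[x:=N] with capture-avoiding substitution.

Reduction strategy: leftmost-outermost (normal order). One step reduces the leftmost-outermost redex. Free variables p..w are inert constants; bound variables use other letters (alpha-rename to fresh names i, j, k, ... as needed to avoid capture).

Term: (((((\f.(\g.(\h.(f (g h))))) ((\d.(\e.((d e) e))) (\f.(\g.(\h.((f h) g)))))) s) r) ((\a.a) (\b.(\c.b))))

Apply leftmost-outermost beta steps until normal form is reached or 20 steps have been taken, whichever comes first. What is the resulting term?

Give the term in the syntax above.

Step 0: (((((\f.(\g.(\h.(f (g h))))) ((\d.(\e.((d e) e))) (\f.(\g.(\h.((f h) g)))))) s) r) ((\a.a) (\b.(\c.b))))
Step 1: ((((\g.(\h.(((\d.(\e.((d e) e))) (\f.(\g.(\h.((f h) g))))) (g h)))) s) r) ((\a.a) (\b.(\c.b))))
Step 2: (((\h.(((\d.(\e.((d e) e))) (\f.(\g.(\h.((f h) g))))) (s h))) r) ((\a.a) (\b.(\c.b))))
Step 3: ((((\d.(\e.((d e) e))) (\f.(\g.(\h.((f h) g))))) (s r)) ((\a.a) (\b.(\c.b))))
Step 4: (((\e.(((\f.(\g.(\h.((f h) g)))) e) e)) (s r)) ((\a.a) (\b.(\c.b))))
Step 5: ((((\f.(\g.(\h.((f h) g)))) (s r)) (s r)) ((\a.a) (\b.(\c.b))))
Step 6: (((\g.(\h.(((s r) h) g))) (s r)) ((\a.a) (\b.(\c.b))))
Step 7: ((\h.(((s r) h) (s r))) ((\a.a) (\b.(\c.b))))
Step 8: (((s r) ((\a.a) (\b.(\c.b)))) (s r))
Step 9: (((s r) (\b.(\c.b))) (s r))

Answer: (((s r) (\b.(\c.b))) (s r))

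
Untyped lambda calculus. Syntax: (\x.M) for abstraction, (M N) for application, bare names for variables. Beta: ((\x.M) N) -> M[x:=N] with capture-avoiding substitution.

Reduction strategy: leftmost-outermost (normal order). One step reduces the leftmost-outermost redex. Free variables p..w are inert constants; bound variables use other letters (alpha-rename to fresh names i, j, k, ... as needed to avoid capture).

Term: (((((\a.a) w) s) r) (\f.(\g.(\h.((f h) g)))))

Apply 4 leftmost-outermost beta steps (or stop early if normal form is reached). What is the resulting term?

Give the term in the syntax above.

Answer: (((w s) r) (\f.(\g.(\h.((f h) g)))))

Derivation:
Step 0: (((((\a.a) w) s) r) (\f.(\g.(\h.((f h) g)))))
Step 1: (((w s) r) (\f.(\g.(\h.((f h) g)))))
Step 2: (normal form reached)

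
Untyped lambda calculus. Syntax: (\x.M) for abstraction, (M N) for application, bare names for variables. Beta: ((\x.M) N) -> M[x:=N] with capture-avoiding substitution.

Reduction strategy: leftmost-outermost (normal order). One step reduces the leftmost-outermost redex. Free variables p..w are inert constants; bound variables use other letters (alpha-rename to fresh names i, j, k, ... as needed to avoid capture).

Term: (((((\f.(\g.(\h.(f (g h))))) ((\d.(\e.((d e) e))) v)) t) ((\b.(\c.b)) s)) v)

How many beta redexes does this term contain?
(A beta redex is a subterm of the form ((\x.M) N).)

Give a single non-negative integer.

Answer: 3

Derivation:
Term: (((((\f.(\g.(\h.(f (g h))))) ((\d.(\e.((d e) e))) v)) t) ((\b.(\c.b)) s)) v)
  Redex: ((\f.(\g.(\h.(f (g h))))) ((\d.(\e.((d e) e))) v))
  Redex: ((\d.(\e.((d e) e))) v)
  Redex: ((\b.(\c.b)) s)
Total redexes: 3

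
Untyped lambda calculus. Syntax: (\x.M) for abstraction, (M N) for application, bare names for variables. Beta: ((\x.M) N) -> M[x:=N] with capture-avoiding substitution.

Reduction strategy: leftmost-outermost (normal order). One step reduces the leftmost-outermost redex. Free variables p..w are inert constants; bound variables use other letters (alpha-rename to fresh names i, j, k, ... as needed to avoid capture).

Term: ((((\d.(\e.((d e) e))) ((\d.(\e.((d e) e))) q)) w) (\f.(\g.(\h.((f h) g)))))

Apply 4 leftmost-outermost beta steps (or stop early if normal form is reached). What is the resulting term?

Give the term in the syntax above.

Answer: ((((q w) w) w) (\f.(\g.(\h.((f h) g)))))

Derivation:
Step 0: ((((\d.(\e.((d e) e))) ((\d.(\e.((d e) e))) q)) w) (\f.(\g.(\h.((f h) g)))))
Step 1: (((\e.((((\d.(\e.((d e) e))) q) e) e)) w) (\f.(\g.(\h.((f h) g)))))
Step 2: (((((\d.(\e.((d e) e))) q) w) w) (\f.(\g.(\h.((f h) g)))))
Step 3: ((((\e.((q e) e)) w) w) (\f.(\g.(\h.((f h) g)))))
Step 4: ((((q w) w) w) (\f.(\g.(\h.((f h) g)))))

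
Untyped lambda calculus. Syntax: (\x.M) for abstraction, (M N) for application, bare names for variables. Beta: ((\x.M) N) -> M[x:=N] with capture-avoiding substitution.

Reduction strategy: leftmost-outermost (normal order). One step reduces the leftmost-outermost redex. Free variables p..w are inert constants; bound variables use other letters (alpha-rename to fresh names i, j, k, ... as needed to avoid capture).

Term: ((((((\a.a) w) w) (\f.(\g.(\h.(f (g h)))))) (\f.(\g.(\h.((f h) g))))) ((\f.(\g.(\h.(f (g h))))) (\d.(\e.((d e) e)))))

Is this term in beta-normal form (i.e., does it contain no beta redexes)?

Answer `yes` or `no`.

Term: ((((((\a.a) w) w) (\f.(\g.(\h.(f (g h)))))) (\f.(\g.(\h.((f h) g))))) ((\f.(\g.(\h.(f (g h))))) (\d.(\e.((d e) e)))))
Found 2 beta redex(es).

Answer: no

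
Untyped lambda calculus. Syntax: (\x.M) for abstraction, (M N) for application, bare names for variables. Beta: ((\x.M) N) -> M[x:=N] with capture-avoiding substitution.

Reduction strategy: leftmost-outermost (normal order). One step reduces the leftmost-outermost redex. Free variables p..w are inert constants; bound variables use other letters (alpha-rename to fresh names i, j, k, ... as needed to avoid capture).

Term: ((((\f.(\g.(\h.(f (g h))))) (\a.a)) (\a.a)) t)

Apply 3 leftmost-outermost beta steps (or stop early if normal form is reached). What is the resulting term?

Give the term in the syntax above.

Step 0: ((((\f.(\g.(\h.(f (g h))))) (\a.a)) (\a.a)) t)
Step 1: (((\g.(\h.((\a.a) (g h)))) (\a.a)) t)
Step 2: ((\h.((\a.a) ((\a.a) h))) t)
Step 3: ((\a.a) ((\a.a) t))

Answer: ((\a.a) ((\a.a) t))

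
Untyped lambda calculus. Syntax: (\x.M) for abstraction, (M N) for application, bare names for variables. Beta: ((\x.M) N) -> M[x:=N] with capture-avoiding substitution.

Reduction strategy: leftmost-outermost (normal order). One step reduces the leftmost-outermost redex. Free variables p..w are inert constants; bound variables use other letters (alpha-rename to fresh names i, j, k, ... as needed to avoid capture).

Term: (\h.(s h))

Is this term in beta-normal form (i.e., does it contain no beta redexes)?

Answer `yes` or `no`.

Term: (\h.(s h))
No beta redexes found.

Answer: yes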